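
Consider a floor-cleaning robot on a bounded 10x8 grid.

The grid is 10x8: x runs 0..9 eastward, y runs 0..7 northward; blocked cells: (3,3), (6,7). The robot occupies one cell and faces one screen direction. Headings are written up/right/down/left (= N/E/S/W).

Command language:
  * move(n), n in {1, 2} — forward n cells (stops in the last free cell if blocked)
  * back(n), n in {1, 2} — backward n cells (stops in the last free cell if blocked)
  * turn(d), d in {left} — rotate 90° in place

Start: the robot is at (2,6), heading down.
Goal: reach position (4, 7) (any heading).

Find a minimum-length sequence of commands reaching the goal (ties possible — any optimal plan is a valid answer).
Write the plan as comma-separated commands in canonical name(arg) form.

back(1), turn(left), move(2)

start: at (2,6), heading down
[1] after back(1): at (2,7), heading down
[2] after turn(left): at (2,7), heading right
[3] after move(2): at (4,7), heading right
shorter routes all fall short; 3 is best.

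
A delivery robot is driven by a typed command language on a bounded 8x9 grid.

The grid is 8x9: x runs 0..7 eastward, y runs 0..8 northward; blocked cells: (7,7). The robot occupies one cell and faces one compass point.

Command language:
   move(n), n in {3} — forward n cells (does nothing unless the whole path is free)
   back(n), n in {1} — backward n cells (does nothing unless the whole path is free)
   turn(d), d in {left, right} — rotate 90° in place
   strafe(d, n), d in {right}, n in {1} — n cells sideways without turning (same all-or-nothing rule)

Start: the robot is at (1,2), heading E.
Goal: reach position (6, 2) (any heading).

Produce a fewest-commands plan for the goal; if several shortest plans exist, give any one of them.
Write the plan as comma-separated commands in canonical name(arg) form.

back(1), move(3), move(3)

begin: at (1,2), heading E
[1] after back(1): at (0,2), heading E
[2] after move(3): at (3,2), heading E
[3] after move(3): at (6,2), heading E
shorter routes all fall short; 3 is best.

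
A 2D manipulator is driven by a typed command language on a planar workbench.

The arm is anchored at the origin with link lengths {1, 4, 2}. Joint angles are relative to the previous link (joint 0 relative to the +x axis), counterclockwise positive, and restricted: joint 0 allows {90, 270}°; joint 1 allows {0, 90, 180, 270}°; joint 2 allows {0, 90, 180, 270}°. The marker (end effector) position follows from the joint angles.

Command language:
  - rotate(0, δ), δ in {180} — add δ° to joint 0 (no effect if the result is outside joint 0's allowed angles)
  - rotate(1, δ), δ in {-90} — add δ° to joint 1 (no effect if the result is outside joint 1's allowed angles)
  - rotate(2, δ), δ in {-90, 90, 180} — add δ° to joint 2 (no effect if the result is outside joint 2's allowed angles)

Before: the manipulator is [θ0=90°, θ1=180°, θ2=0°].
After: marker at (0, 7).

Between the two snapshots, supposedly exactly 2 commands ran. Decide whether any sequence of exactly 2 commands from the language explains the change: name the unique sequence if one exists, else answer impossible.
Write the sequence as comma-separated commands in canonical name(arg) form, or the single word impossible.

t0: [θ0=90°, θ1=180°, θ2=0°]
1. rotate(1, -90) → [θ0=90°, θ1=90°, θ2=0°]
2. rotate(1, -90) → [θ0=90°, θ1=0°, θ2=0°]
no other 2-command option fits: unique.

rotate(1, -90), rotate(1, -90)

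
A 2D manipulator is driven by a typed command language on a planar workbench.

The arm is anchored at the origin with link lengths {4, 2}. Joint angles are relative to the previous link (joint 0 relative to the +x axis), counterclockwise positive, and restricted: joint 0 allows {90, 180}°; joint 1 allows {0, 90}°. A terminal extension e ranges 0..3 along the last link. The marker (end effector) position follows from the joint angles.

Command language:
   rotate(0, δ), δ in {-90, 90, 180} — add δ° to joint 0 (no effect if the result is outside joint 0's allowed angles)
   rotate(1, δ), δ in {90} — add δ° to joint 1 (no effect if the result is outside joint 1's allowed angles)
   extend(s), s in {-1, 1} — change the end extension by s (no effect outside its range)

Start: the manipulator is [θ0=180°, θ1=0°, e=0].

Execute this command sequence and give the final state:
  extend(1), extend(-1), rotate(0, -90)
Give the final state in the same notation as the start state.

begin: [θ0=180°, θ1=0°, e=0]
[1] after extend(1): [θ0=180°, θ1=0°, e=1]
[2] after extend(-1): [θ0=180°, θ1=0°, e=0]
[3] after rotate(0, -90): [θ0=90°, θ1=0°, e=0]

[θ0=90°, θ1=0°, e=0]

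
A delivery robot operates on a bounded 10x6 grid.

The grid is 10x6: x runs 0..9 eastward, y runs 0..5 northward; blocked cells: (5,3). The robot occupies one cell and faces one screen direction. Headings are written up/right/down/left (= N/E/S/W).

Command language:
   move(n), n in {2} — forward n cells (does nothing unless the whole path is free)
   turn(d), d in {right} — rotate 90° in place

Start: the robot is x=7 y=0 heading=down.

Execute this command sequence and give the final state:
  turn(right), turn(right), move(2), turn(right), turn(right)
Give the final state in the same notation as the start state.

t0: x=7 y=0 heading=down
step 1 (turn(right)): x=7 y=0 heading=left
step 2 (turn(right)): x=7 y=0 heading=up
step 3 (move(2)): x=7 y=2 heading=up
step 4 (turn(right)): x=7 y=2 heading=right
step 5 (turn(right)): x=7 y=2 heading=down

x=7 y=2 heading=down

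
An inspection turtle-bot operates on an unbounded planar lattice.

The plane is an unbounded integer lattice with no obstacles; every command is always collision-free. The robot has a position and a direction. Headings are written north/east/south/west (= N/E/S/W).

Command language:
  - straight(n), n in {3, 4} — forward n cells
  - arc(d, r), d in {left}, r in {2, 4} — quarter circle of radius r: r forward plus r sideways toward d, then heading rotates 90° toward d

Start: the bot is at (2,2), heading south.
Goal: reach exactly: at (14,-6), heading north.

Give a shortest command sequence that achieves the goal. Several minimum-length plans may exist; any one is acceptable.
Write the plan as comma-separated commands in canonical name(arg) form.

straight(4), straight(4), arc(left, 4), straight(4), arc(left, 4)

begin: at (2,2), heading south
t=1 straight(4) ⇒ at (2,-2), heading south
t=2 straight(4) ⇒ at (2,-6), heading south
t=3 arc(left, 4) ⇒ at (6,-10), heading east
t=4 straight(4) ⇒ at (10,-10), heading east
t=5 arc(left, 4) ⇒ at (14,-6), heading north
no 4-step plan works, so 5 is optimal.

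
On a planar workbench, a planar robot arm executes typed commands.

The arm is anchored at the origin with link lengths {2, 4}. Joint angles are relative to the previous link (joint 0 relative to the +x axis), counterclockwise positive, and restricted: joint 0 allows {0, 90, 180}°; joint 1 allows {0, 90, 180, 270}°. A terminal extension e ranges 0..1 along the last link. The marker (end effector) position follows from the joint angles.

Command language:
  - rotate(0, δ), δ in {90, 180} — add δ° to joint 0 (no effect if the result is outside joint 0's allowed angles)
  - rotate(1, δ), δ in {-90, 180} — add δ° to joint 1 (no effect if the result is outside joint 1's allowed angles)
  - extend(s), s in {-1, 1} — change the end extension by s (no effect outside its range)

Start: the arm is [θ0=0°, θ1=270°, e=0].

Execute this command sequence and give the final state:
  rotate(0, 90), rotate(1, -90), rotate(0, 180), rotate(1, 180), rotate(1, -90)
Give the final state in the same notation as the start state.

[θ0=90°, θ1=270°, e=0]

t0: [θ0=0°, θ1=270°, e=0]
step 1 (rotate(0, 90)): [θ0=90°, θ1=270°, e=0]
step 2 (rotate(1, -90)): [θ0=90°, θ1=180°, e=0]
step 3 (rotate(0, 180)): [θ0=90°, θ1=180°, e=0]
step 4 (rotate(1, 180)): [θ0=90°, θ1=0°, e=0]
step 5 (rotate(1, -90)): [θ0=90°, θ1=270°, e=0]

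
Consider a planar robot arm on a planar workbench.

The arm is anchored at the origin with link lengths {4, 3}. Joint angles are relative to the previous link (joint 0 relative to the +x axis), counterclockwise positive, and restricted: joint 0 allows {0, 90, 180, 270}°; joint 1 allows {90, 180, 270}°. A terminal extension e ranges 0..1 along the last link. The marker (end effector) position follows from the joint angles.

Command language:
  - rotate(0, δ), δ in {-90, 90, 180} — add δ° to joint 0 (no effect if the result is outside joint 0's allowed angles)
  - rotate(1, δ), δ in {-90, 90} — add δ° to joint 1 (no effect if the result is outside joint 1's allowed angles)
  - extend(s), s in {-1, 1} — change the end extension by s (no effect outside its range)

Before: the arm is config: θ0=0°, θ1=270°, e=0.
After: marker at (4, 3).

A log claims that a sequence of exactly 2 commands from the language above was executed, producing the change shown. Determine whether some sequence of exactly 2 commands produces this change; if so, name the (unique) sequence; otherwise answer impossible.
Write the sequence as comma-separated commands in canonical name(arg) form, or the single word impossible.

begin: config: θ0=0°, θ1=270°, e=0
step 1 (rotate(1, -90)): config: θ0=0°, θ1=180°, e=0
step 2 (rotate(1, -90)): config: θ0=0°, θ1=90°, e=0
no rival 2-sequence matches.

rotate(1, -90), rotate(1, -90)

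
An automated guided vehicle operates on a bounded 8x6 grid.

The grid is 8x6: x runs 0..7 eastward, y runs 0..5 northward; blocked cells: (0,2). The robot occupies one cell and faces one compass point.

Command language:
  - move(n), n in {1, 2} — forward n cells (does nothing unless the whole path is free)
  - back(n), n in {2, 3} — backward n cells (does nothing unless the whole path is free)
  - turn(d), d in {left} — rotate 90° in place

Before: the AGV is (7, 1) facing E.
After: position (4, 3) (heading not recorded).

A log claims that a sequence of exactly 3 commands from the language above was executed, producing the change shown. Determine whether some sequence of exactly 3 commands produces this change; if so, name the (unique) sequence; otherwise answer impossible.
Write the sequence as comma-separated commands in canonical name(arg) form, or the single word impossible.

key: order matters: swapping back(3) and move(2) lands elsewhere
initial: (7, 1) facing E
1. back(3) → (4, 1) facing E
2. turn(left) → (4, 1) facing N
3. move(2) → (4, 3) facing N
no rival 3-sequence matches.

back(3), turn(left), move(2)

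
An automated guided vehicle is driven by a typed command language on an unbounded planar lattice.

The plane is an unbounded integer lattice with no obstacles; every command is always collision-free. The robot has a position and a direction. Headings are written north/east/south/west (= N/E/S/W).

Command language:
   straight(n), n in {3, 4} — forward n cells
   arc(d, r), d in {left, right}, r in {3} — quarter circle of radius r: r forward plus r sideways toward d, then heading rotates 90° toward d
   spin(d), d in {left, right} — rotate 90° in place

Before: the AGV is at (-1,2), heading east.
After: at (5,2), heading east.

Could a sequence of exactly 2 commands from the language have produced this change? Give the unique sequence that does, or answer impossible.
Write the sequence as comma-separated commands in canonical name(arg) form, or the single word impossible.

straight(3), straight(3)

key: still facing E at the end — nothing in the sequence rotates
t0: at (-1,2), heading east
[1] after straight(3): at (2,2), heading east
[2] after straight(3): at (5,2), heading east
all 36 alternatives checked — unique.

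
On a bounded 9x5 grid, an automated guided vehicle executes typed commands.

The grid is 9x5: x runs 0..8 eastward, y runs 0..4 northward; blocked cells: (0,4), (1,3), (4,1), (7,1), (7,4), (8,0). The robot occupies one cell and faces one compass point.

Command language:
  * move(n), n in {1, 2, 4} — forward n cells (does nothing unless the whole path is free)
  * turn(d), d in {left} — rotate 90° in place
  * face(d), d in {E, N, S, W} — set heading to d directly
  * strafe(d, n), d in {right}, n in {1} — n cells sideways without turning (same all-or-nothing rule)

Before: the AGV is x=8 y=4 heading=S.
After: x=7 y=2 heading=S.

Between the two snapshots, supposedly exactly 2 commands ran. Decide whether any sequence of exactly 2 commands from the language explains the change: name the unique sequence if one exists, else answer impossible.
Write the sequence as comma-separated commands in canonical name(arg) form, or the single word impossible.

key: heading stays S — no command in the sequence turns
begin: x=8 y=4 heading=S
t=1 move(2) ⇒ x=8 y=2 heading=S
t=2 strafe(right, 1) ⇒ x=7 y=2 heading=S
no rival 2-sequence matches.

move(2), strafe(right, 1)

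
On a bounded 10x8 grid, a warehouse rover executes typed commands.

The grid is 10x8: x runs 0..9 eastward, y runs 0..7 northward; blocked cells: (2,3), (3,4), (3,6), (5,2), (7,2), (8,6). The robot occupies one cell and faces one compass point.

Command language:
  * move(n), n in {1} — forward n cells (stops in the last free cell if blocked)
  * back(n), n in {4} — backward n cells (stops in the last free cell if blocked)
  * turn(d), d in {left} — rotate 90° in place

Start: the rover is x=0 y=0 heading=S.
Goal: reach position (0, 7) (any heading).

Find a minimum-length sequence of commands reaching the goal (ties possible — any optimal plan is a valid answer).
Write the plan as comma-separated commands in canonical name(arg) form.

begin: x=0 y=0 heading=S
1. back(4) → x=0 y=4 heading=S
2. back(4) → x=0 y=7 heading=S
nothing shorter than 2 reaches the goal.

back(4), back(4)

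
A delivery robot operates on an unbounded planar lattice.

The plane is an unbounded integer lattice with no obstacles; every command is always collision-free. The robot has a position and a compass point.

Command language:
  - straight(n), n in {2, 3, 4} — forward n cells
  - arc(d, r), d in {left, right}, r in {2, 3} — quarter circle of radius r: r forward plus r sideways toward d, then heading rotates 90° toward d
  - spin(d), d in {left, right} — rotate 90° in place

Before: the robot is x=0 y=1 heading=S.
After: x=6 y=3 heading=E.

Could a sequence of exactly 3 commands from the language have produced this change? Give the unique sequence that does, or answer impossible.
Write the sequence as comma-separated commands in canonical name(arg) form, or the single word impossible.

arc(left, 2), arc(left, 2), arc(right, 2)

key: running arc(right, 2) before arc(left, 2) would end elsewhere — order is forced
start: x=0 y=1 heading=S
[1] after arc(left, 2): x=2 y=-1 heading=E
[2] after arc(left, 2): x=4 y=1 heading=N
[3] after arc(right, 2): x=6 y=3 heading=E
all 729 alternatives checked — unique.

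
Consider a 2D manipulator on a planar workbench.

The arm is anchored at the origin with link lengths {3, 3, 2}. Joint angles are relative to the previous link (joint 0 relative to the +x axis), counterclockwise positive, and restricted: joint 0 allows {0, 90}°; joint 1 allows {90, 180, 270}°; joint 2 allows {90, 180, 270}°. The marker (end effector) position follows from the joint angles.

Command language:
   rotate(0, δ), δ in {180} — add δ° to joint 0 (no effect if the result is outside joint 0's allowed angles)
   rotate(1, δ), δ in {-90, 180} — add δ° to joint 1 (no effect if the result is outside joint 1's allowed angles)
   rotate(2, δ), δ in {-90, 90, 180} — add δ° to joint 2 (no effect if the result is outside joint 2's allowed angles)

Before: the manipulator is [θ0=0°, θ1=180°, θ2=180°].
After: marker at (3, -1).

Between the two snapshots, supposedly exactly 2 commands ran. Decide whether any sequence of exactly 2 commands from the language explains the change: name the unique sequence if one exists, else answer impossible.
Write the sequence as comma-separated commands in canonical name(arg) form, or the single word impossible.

rotate(1, -90), rotate(1, 180)

key: order matters: swapping rotate(1, -90) and rotate(1, 180) lands elsewhere
start: [θ0=0°, θ1=180°, θ2=180°]
step 1 (rotate(1, -90)): [θ0=0°, θ1=90°, θ2=180°]
step 2 (rotate(1, 180)): [θ0=0°, θ1=270°, θ2=180°]
no rival 2-sequence matches.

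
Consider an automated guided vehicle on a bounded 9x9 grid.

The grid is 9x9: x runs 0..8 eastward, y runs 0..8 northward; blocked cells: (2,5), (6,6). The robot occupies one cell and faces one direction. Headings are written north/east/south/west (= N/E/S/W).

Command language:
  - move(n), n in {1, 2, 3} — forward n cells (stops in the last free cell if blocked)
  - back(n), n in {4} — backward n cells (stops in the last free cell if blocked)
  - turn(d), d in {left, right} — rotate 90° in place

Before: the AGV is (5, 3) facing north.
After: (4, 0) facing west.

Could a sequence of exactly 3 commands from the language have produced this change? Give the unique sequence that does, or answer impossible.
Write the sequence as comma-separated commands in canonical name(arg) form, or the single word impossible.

back(4), turn(left), move(1)

key: back(4) runs into the grid edge before its full distance
t0: (5, 3) facing north
1. back(4) → (5, 0) facing north
2. turn(left) → (5, 0) facing west
3. move(1) → (4, 0) facing west
no rival 3-sequence matches.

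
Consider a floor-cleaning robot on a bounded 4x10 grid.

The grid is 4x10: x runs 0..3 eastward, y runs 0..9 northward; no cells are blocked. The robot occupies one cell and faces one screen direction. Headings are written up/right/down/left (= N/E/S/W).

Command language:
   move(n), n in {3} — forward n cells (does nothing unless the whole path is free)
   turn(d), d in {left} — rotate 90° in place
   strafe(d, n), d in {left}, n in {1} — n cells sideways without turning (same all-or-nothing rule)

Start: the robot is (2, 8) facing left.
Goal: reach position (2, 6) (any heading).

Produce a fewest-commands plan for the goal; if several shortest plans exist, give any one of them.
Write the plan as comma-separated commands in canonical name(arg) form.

initial: (2, 8) facing left
1. strafe(left, 1) → (2, 7) facing left
2. strafe(left, 1) → (2, 6) facing left
shorter routes all fall short; 2 is best.

strafe(left, 1), strafe(left, 1)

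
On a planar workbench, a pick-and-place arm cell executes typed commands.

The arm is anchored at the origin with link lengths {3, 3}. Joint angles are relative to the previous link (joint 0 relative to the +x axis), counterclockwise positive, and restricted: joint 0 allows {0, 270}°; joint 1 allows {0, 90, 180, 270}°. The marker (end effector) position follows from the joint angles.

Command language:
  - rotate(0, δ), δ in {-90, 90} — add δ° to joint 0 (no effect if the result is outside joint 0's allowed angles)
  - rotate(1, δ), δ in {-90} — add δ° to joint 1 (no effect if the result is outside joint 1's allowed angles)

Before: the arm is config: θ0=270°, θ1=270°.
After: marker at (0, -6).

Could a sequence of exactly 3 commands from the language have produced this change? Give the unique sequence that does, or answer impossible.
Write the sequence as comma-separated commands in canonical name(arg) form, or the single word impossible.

rotate(1, -90), rotate(1, -90), rotate(1, -90)

begin: config: θ0=270°, θ1=270°
[1] after rotate(1, -90): config: θ0=270°, θ1=180°
[2] after rotate(1, -90): config: θ0=270°, θ1=90°
[3] after rotate(1, -90): config: θ0=270°, θ1=0°
all 27 alternatives checked — unique.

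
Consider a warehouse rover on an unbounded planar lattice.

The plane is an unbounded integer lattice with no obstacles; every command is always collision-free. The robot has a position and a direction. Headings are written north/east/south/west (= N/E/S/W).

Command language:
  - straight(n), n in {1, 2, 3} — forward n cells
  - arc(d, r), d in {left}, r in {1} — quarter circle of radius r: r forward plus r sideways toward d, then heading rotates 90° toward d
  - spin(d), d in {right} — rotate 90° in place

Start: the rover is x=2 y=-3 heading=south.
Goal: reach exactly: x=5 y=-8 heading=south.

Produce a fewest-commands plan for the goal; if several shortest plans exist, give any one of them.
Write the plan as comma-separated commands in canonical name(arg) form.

t0: x=2 y=-3 heading=south
t=1 straight(2) ⇒ x=2 y=-5 heading=south
t=2 straight(2) ⇒ x=2 y=-7 heading=south
t=3 arc(left, 1) ⇒ x=3 y=-8 heading=east
t=4 straight(2) ⇒ x=5 y=-8 heading=east
t=5 spin(right) ⇒ x=5 y=-8 heading=south
no 4-step plan works, so 5 is optimal.

straight(2), straight(2), arc(left, 1), straight(2), spin(right)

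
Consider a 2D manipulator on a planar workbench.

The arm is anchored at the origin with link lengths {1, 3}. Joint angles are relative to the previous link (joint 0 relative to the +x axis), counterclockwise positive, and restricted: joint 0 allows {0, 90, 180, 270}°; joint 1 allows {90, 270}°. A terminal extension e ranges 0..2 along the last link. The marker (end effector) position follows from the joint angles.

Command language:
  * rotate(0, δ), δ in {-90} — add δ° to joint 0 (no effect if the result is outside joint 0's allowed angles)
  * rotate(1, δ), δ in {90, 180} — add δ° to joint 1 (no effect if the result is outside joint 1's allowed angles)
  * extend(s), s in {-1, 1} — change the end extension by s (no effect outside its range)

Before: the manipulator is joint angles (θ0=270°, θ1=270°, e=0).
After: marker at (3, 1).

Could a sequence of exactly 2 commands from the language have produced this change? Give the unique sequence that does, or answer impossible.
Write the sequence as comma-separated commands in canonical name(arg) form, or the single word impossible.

t0: joint angles (θ0=270°, θ1=270°, e=0)
1. rotate(0, -90) → joint angles (θ0=180°, θ1=270°, e=0)
2. rotate(0, -90) → joint angles (θ0=90°, θ1=270°, e=0)
all 25 alternatives checked — unique.

rotate(0, -90), rotate(0, -90)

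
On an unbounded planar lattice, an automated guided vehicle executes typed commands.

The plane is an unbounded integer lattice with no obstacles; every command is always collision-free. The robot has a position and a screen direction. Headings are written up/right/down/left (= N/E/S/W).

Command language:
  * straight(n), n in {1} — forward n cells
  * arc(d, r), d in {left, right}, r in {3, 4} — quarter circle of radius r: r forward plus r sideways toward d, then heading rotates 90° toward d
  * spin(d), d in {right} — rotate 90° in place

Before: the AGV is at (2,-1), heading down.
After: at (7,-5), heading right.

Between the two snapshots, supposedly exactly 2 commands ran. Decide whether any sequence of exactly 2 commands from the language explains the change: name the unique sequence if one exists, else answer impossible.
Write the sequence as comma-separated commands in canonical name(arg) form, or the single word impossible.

key: position moved to (7,-5) AND the heading swung to E — translation plus rotation needed
initial: at (2,-1), heading down
step 1 (arc(left, 4)): at (6,-5), heading right
step 2 (straight(1)): at (7,-5), heading right
all 36 alternatives checked — unique.

arc(left, 4), straight(1)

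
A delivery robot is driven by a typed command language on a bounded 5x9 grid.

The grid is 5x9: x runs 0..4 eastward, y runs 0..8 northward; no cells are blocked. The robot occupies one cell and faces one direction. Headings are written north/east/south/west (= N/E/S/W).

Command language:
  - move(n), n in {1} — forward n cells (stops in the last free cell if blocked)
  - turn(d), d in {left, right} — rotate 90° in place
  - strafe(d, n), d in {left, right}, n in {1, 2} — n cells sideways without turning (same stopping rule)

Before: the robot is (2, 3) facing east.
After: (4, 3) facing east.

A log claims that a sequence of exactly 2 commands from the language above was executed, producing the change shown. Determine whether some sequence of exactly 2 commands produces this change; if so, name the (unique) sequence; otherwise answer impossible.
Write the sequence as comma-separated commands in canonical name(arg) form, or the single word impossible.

move(1), move(1)

key: heading stays E — no command in the sequence turns
initial: (2, 3) facing east
[1] after move(1): (3, 3) facing east
[2] after move(1): (4, 3) facing east
no rival 2-sequence matches.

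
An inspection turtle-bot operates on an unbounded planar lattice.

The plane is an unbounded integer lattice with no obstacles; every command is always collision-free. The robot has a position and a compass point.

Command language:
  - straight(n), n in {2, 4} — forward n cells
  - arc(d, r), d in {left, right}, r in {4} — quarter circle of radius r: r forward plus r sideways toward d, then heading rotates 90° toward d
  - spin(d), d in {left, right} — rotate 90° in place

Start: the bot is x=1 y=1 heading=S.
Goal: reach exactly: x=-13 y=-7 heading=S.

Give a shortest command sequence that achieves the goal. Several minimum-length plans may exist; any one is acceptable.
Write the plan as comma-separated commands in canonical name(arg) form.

arc(right, 4), straight(2), straight(4), arc(left, 4)

start: x=1 y=1 heading=S
[1] after arc(right, 4): x=-3 y=-3 heading=W
[2] after straight(2): x=-5 y=-3 heading=W
[3] after straight(4): x=-9 y=-3 heading=W
[4] after arc(left, 4): x=-13 y=-7 heading=S
no 3-step plan works, so 4 is optimal.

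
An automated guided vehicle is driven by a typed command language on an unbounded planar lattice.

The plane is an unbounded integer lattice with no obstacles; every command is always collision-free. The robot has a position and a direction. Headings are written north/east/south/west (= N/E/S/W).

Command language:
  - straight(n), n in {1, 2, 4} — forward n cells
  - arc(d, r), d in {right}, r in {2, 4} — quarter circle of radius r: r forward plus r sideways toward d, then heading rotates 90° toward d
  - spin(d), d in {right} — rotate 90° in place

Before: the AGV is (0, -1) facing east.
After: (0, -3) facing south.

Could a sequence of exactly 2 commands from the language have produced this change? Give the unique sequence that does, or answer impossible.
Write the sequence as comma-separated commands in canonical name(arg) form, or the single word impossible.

key: order matters: swapping spin(right) and straight(2) lands elsewhere
initial: (0, -1) facing east
1. spin(right) → (0, -1) facing south
2. straight(2) → (0, -3) facing south
no other 2-command option fits: unique.

spin(right), straight(2)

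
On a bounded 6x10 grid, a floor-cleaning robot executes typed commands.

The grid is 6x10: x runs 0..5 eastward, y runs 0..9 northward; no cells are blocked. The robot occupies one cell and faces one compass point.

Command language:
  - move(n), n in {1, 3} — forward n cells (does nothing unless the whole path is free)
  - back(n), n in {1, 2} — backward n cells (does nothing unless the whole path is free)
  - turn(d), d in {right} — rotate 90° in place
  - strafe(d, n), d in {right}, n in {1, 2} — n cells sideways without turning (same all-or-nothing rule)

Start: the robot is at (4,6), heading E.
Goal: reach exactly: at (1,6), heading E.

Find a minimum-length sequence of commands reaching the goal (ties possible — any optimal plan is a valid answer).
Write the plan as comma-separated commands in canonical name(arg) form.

start: at (4,6), heading E
[1] after back(1): at (3,6), heading E
[2] after back(2): at (1,6), heading E
nothing shorter than 2 reaches the goal.

back(1), back(2)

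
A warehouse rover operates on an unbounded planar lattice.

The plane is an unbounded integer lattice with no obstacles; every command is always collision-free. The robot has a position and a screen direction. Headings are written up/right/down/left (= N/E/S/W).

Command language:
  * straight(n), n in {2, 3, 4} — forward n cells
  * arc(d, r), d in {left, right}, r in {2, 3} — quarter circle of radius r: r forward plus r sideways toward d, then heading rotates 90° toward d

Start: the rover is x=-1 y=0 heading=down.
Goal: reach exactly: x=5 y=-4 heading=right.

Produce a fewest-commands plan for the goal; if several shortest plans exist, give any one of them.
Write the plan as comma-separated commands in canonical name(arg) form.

initial: x=-1 y=0 heading=down
step 1 (straight(2)): x=-1 y=-2 heading=down
step 2 (arc(left, 2)): x=1 y=-4 heading=right
step 3 (straight(4)): x=5 y=-4 heading=right
no 2-step plan works, so 3 is optimal.

straight(2), arc(left, 2), straight(4)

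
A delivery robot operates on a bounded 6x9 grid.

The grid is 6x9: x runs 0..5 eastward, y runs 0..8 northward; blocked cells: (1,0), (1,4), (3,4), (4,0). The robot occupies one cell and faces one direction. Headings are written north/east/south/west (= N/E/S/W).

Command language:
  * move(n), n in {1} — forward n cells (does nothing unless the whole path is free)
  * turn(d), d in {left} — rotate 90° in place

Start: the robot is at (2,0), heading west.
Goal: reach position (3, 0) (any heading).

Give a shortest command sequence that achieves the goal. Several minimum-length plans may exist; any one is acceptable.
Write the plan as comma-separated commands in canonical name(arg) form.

turn(left), turn(left), move(1)

begin: at (2,0), heading west
t=1 turn(left) ⇒ at (2,0), heading south
t=2 turn(left) ⇒ at (2,0), heading east
t=3 move(1) ⇒ at (3,0), heading east
nothing shorter than 3 reaches the goal.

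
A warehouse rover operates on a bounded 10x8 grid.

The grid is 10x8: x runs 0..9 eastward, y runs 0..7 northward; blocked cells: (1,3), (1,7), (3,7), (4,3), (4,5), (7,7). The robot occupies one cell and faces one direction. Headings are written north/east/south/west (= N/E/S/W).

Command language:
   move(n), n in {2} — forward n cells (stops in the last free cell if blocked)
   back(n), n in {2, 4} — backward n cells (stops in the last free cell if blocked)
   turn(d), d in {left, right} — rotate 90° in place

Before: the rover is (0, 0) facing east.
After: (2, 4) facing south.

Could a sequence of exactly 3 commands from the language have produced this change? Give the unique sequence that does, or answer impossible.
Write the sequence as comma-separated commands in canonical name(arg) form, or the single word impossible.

key: cell and facing (now S) both changed — the 3 commands mix motion and turning
initial: (0, 0) facing east
t=1 move(2) ⇒ (2, 0) facing east
t=2 turn(right) ⇒ (2, 0) facing south
t=3 back(4) ⇒ (2, 4) facing south
all 125 alternatives checked — unique.

move(2), turn(right), back(4)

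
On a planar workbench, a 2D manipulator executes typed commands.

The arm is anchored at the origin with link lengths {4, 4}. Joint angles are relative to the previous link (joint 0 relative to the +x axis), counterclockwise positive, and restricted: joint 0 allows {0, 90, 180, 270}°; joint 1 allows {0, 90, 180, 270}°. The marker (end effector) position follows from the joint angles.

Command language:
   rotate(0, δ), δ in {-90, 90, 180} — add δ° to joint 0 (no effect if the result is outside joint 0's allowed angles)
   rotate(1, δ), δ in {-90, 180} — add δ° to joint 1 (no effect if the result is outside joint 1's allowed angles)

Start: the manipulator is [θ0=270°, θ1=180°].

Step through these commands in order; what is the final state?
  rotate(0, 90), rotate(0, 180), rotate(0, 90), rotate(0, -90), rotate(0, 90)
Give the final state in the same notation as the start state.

t0: [θ0=270°, θ1=180°]
step 1 (rotate(0, 90)): [θ0=0°, θ1=180°]
step 2 (rotate(0, 180)): [θ0=180°, θ1=180°]
step 3 (rotate(0, 90)): [θ0=270°, θ1=180°]
step 4 (rotate(0, -90)): [θ0=180°, θ1=180°]
step 5 (rotate(0, 90)): [θ0=270°, θ1=180°]

[θ0=270°, θ1=180°]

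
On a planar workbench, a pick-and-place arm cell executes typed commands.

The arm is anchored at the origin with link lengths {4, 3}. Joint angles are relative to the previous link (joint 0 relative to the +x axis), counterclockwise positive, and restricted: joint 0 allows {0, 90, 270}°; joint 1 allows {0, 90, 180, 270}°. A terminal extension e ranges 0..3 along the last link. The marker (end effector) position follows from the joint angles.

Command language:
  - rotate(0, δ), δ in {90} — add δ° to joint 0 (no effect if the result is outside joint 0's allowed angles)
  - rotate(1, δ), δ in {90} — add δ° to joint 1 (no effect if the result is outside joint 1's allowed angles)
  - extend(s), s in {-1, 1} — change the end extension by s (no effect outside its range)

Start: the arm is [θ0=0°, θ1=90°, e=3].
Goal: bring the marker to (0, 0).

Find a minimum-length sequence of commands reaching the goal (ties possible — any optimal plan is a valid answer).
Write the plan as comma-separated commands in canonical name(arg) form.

t0: [θ0=0°, θ1=90°, e=3]
step 1 (extend(-1)): [θ0=0°, θ1=90°, e=2]
step 2 (extend(-1)): [θ0=0°, θ1=90°, e=1]
step 3 (rotate(1, 90)): [θ0=0°, θ1=180°, e=1]
no 2-step plan works, so 3 is optimal.

extend(-1), extend(-1), rotate(1, 90)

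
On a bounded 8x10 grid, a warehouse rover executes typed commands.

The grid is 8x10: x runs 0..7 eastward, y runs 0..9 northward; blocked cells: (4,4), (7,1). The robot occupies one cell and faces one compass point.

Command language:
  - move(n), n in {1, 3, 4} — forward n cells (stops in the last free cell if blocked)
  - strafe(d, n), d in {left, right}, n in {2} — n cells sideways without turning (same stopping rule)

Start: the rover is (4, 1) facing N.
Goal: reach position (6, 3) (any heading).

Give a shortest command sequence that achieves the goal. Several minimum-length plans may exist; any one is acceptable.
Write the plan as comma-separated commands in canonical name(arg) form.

move(3), strafe(right, 2)

start: (4, 1) facing N
1. move(3) → (4, 3) facing N
2. strafe(right, 2) → (6, 3) facing N
no 1-step plan works, so 2 is optimal.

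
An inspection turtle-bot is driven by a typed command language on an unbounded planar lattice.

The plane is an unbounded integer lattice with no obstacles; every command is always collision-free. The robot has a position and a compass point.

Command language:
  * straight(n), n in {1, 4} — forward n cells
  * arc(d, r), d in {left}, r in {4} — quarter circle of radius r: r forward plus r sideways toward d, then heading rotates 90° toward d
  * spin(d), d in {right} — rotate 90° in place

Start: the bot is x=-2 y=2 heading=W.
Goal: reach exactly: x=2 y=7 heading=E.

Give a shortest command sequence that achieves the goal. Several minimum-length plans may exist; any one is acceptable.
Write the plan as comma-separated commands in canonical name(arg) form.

begin: x=-2 y=2 heading=W
step 1 (spin(right)): x=-2 y=2 heading=N
step 2 (straight(4)): x=-2 y=6 heading=N
step 3 (straight(1)): x=-2 y=7 heading=N
step 4 (spin(right)): x=-2 y=7 heading=E
step 5 (straight(4)): x=2 y=7 heading=E
minimal: 5 command(s), checked below 5.

spin(right), straight(4), straight(1), spin(right), straight(4)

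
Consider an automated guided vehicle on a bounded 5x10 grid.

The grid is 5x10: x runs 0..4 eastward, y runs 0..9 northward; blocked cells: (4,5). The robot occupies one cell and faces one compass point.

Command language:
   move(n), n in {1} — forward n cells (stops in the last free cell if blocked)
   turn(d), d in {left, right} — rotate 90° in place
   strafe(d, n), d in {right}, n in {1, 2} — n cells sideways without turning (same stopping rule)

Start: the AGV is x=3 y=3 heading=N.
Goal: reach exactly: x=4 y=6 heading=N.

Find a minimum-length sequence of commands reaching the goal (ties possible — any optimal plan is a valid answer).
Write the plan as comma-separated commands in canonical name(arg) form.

initial: x=3 y=3 heading=N
[1] after move(1): x=3 y=4 heading=N
[2] after move(1): x=3 y=5 heading=N
[3] after move(1): x=3 y=6 heading=N
[4] after strafe(right, 2): x=4 y=6 heading=N
shorter routes all fall short; 4 is best.

move(1), move(1), move(1), strafe(right, 2)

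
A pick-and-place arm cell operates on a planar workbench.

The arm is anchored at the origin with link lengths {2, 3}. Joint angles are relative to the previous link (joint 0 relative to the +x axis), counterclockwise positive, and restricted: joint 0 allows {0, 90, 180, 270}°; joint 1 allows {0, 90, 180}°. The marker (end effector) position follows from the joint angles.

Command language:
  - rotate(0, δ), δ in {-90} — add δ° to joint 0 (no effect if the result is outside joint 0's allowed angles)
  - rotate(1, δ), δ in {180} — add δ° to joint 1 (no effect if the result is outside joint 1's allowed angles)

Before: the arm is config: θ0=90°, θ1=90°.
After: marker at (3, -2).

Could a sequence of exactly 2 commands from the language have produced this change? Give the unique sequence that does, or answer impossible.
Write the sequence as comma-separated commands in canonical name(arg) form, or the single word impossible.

rotate(0, -90), rotate(0, -90)

start: config: θ0=90°, θ1=90°
t=1 rotate(0, -90) ⇒ config: θ0=0°, θ1=90°
t=2 rotate(0, -90) ⇒ config: θ0=270°, θ1=90°
all 4 alternatives checked — unique.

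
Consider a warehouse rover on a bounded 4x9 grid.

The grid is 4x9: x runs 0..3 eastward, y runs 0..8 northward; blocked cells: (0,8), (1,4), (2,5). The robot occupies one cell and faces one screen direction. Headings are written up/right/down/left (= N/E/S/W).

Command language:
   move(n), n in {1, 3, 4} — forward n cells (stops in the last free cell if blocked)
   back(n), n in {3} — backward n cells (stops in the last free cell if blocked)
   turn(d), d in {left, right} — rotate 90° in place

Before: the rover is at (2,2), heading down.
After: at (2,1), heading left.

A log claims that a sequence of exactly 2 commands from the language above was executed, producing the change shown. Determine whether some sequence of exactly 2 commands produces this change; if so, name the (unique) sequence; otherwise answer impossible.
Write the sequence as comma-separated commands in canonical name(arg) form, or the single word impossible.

key: cell and facing (now W) both changed — the 2 commands mix motion and turning
t0: at (2,2), heading down
t=1 move(1) ⇒ at (2,1), heading down
t=2 turn(right) ⇒ at (2,1), heading left
uniquely the one of 36 2-step routes that fits.

move(1), turn(right)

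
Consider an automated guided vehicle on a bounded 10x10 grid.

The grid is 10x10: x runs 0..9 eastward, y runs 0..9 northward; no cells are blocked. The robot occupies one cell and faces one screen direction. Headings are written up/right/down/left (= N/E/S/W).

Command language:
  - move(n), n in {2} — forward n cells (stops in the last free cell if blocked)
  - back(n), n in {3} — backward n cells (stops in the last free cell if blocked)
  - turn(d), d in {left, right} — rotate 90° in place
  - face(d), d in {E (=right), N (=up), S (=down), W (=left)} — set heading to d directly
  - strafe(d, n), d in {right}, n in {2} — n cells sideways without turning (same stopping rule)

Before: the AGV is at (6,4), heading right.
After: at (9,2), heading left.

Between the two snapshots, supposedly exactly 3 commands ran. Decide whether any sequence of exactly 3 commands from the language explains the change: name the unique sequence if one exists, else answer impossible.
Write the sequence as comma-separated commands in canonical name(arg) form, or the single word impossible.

strafe(right, 2), face(W), back(3)

key: order matters: swapping strafe(right, 2) and back(3) lands elsewhere
begin: at (6,4), heading right
1. strafe(right, 2) → at (6,2), heading right
2. face(W) → at (6,2), heading left
3. back(3) → at (9,2), heading left
all 729 alternatives checked — unique.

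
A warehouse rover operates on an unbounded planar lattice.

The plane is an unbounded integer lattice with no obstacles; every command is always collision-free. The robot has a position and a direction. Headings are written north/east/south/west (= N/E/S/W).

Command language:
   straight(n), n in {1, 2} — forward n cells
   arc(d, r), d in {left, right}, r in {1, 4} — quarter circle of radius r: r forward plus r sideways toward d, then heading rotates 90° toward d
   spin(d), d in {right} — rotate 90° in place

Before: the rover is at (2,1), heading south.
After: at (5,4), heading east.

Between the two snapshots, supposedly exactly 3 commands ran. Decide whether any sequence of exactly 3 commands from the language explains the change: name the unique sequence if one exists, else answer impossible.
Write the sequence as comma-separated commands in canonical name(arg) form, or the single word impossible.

key: position moved to (5,4) AND the heading swung to E — translation plus rotation needed
initial: at (2,1), heading south
step 1 (arc(right, 1)): at (1,0), heading west
step 2 (spin(right)): at (1,0), heading north
step 3 (arc(right, 4)): at (5,4), heading east
no rival 3-sequence matches.

arc(right, 1), spin(right), arc(right, 4)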